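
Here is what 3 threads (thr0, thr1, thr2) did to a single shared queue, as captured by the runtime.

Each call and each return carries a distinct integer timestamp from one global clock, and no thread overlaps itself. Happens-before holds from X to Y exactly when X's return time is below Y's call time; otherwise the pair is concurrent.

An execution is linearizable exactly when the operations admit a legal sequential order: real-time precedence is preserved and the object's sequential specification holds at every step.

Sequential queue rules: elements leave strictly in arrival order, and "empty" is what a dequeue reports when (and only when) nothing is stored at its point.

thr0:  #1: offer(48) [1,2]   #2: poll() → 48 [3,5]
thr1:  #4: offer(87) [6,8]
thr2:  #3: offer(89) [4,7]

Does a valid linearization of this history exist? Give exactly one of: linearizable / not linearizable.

linearizable

one valid linearization: #1, #2, #3, #4
after step 1 (#1 offer(48)): queue <48>
after step 2 (#2 poll() → 48): queue <>
after step 3 (#3 offer(89)): queue <89>
after step 4 (#4 offer(87)): queue <89,87>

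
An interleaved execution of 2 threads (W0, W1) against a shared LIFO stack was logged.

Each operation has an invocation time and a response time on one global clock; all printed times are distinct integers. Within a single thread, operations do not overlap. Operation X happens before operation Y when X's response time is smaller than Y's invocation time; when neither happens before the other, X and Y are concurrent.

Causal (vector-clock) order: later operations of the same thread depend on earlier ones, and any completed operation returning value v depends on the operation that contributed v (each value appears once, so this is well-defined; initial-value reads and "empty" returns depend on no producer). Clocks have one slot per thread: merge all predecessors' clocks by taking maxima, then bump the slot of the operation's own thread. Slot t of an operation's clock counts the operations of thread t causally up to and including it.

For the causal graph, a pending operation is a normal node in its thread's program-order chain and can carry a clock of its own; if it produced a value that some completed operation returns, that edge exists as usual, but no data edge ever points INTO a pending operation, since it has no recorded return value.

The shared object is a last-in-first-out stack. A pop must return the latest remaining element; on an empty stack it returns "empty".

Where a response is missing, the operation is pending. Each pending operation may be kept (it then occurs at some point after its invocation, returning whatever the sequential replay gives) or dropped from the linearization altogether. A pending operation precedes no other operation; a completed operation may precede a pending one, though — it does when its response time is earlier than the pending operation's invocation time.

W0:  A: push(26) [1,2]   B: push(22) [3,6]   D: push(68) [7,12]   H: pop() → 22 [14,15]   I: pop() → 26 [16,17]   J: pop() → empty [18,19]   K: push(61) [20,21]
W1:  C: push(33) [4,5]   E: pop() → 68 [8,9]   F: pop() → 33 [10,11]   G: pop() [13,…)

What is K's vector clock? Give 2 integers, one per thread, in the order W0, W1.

invoked at 4, C has no predecessors; its own W1 bump gives (0, 1)
invoked at 1, A has no predecessors; its own W0 bump gives (1, 0)
B, invoked 3, takes VC(A)=(1, 0) under max, adds 1 for W0 → (2, 0)
D, invoked 7, takes VC(B)=(2, 0) under max, adds 1 for W0 → (3, 0)
H, invoked 14, takes VC(B)=(2, 0), VC(D)=(3, 0) under max, adds 1 for W0 → (4, 0)
E, invoked 8, takes VC(C)=(0, 1), VC(D)=(3, 0) under max, adds 1 for W1 → (3, 2)
I, invoked 16, takes VC(A)=(1, 0), VC(H)=(4, 0) under max, adds 1 for W0 → (5, 0)
F, invoked 10, takes VC(C)=(0, 1), VC(E)=(3, 2) under max, adds 1 for W1 → (3, 3)
J, invoked 18, takes VC(I)=(5, 0) under max, adds 1 for W0 → (6, 0)
G, invoked 13, takes VC(F)=(3, 3) under max, adds 1 for W1 → (3, 4)
K, invoked 20, takes VC(J)=(6, 0) under max, adds 1 for W0 → (7, 0)
target: VC(K) = (7, 0)

(7, 0)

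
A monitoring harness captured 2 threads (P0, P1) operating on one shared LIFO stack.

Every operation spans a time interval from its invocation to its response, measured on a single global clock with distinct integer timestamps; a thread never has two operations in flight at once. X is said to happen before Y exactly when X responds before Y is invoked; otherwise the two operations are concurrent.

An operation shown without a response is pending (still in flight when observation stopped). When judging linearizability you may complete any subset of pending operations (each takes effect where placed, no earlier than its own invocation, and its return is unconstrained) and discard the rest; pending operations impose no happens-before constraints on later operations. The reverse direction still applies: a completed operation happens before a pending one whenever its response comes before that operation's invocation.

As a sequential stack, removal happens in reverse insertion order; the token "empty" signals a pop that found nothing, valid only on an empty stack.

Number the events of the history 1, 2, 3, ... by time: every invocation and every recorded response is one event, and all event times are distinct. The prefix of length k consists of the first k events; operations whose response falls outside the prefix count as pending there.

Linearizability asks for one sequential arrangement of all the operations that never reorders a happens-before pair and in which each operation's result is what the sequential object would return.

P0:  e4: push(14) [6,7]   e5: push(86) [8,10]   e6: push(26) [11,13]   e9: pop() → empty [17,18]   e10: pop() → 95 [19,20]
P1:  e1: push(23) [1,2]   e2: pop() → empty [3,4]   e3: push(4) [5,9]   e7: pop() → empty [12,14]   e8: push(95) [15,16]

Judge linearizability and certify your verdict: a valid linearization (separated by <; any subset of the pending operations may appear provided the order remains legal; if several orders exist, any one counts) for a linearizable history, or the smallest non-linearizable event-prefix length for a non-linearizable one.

prefix check: 1..3 passes, 1..4 fails once e2's time-4 response joins
one real-time candidate order over the 2 completed operations — the LIFO stack replay rejects it
sample order e1, e2 stalls at step 2 — e2 pop() → empty has no legal effect

not linearizable — minimal violating prefix: 4 events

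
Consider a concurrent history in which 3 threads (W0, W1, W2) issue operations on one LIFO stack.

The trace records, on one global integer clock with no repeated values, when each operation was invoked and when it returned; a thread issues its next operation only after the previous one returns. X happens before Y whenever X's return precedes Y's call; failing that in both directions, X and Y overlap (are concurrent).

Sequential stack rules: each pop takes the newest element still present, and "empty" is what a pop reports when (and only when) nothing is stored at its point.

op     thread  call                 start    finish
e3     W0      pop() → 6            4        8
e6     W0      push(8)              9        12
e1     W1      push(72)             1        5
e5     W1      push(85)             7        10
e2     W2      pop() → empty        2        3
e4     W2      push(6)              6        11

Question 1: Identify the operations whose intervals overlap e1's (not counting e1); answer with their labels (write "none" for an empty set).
e2, e3

concurrent with e1 ([1,5]): every op whose interval crosses 1..5
e2 [2,3]: concurrent
e3 [4,8]: concurrent
e4 [6,11]: after
e5 [7,10]: after
e6 [9,12]: after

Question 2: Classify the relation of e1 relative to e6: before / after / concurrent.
before

e1 spans [1,5], e6 spans [9,12]
resp(e1)=5 < inv(e6)=9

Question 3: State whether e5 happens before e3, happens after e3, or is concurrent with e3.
concurrent

e5 spans [7,10], e3 spans [4,8]
the intervals overlap in both directions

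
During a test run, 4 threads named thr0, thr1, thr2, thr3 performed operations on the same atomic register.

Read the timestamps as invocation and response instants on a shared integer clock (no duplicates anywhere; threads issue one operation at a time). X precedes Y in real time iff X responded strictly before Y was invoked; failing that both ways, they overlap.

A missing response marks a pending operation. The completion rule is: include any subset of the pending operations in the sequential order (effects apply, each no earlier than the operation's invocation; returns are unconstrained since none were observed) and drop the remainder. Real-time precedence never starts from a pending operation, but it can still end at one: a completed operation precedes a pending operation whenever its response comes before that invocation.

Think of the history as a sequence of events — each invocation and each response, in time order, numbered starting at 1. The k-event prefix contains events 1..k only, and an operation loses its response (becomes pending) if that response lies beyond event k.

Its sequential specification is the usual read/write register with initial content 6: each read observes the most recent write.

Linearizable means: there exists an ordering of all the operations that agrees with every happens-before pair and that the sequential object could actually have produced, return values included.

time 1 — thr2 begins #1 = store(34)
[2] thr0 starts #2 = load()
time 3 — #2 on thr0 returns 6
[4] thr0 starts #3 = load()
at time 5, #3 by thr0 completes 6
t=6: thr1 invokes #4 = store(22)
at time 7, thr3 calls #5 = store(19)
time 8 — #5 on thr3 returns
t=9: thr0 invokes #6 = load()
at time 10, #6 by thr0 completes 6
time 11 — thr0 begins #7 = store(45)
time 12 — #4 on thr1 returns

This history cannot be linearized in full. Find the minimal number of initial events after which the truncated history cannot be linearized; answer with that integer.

10

events 1..9 are still linearizable — one witness is #2, #3, #1, #4, #5:
1. #2 load() → 6, leaving value 6
2. #3 load() → 6, leaving value 6
3. #1 store(34) (pending, included), leaving value 34
4. #4 store(22) (pending, included), leaving value 22
5. #5 store(19), leaving value 19
include event 10 — #6 responding at 10 — and every candidate order breaks
no completion choice of the 2 pending operations (#1, #4) rescues it — every subset was tried
one such order, #2, #3, #5, #6 (pending dropped), breaks at step 4 where #6 load() → 6 is illegal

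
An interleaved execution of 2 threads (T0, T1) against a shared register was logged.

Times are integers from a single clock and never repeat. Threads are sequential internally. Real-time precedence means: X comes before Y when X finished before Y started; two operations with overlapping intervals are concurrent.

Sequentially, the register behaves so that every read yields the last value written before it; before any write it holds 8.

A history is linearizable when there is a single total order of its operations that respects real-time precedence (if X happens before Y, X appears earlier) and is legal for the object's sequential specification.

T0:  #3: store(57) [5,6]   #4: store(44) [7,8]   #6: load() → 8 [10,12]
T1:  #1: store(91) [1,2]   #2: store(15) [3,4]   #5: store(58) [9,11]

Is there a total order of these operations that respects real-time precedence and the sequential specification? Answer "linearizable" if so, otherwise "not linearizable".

through event 11 a valid linearization exists; event 12 (#6 responding at time 12) ends that
the 6 completed operations admit 2 real-time orders; each fails the register replay
e.g. #1, #2, #3, #4, #5, #6: illegal at step 6, since #6 load() → 8 cannot apply there
e.g. #1, #2, #3, #4, #6, #5: illegal at step 5, since #6 load() → 8 cannot apply there

not linearizable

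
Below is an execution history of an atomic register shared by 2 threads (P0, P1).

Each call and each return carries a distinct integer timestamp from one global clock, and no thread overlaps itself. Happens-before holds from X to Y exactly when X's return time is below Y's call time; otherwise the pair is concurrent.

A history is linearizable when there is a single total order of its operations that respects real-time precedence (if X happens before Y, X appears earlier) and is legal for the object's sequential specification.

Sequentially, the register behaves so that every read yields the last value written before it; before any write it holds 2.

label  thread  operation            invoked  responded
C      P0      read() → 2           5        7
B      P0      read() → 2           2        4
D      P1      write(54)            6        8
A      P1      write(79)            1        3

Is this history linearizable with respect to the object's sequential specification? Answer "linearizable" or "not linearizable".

not linearizable

through event 6 a valid linearization exists; event 7 (C responding at time 7) ends that
2 orders of the 3 completed atomic register ops respect real time; none is legal
no escape via the 1 pending operation (D): every completion choice fails
e.g. A, B, C (pending dropped): illegal at step 2, since B read() → 2 cannot apply there
e.g. B, A, C (pending dropped): illegal at step 3, since C read() → 2 cannot apply there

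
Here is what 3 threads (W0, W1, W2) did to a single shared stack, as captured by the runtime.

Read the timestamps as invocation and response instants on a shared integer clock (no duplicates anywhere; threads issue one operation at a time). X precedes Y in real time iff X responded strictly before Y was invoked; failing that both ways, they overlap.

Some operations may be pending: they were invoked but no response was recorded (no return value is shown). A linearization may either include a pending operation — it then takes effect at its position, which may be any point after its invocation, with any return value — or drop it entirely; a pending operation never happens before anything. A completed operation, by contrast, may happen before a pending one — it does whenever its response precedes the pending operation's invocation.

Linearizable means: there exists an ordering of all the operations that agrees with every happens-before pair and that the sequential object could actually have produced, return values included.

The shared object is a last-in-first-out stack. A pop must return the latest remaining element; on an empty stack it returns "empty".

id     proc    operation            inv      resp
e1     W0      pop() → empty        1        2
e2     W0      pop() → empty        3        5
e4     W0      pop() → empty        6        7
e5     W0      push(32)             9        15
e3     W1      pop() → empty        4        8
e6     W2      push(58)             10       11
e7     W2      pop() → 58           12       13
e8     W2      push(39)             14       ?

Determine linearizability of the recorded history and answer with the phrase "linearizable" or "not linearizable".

linearizable

one valid linearization: e1, e2, e3, e4, e5, e6, e7
1. e1 pop() → empty, leaving stack <>
2. e2 pop() → empty, leaving stack <>
3. e3 pop() → empty, leaving stack <>
4. e4 pop() → empty, leaving stack <>
5. e5 push(32), leaving stack <32>
6. e6 push(58), leaving stack <32,58>
7. e7 pop() → 58, leaving stack <32>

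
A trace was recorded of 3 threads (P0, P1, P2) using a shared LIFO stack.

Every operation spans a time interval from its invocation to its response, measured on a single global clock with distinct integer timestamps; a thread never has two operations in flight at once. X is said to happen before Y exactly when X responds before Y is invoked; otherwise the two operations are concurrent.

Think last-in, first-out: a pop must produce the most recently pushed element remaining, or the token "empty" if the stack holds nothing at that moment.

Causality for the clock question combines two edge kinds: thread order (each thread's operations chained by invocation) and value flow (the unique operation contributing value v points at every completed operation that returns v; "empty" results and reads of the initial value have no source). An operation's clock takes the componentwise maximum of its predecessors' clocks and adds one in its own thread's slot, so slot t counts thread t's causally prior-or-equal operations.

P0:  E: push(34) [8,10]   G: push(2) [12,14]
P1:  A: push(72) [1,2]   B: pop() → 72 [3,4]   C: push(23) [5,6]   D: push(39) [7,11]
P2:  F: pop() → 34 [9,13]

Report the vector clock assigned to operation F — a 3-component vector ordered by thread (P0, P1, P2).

(1, 0, 1)

root op A, invoked 1: fresh clock plus P1's own tick → (0, 1, 0)
root op E, invoked 8: fresh clock plus P0's own tick → (1, 0, 0)
from VC(A)=(0, 1, 0), B (invoked 3) maxes components and bumps P1 → (0, 2, 0)
from VC(E)=(1, 0, 0), F (invoked 9) maxes components and bumps P2 → (1, 0, 1)
from VC(E)=(1, 0, 0), G (invoked 12) maxes components and bumps P0 → (2, 0, 0)
from VC(B)=(0, 2, 0), C (invoked 5) maxes components and bumps P1 → (0, 3, 0)
from VC(C)=(0, 3, 0), D (invoked 7) maxes components and bumps P1 → (0, 4, 0)
target: VC(F) = (1, 0, 1)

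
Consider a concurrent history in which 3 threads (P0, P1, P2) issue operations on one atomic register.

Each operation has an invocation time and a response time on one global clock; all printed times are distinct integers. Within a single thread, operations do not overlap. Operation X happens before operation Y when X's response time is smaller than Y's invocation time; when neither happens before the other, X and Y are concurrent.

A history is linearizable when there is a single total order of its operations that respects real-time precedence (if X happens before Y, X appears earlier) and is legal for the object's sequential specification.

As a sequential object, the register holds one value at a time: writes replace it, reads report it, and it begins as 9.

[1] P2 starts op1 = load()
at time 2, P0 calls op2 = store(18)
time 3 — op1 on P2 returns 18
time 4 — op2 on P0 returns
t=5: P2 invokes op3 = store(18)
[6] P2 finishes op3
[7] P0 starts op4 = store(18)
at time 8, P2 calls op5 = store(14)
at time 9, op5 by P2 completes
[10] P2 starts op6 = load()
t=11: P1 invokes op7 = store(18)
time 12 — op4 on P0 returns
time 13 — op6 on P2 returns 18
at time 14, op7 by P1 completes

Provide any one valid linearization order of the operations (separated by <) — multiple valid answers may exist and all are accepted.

1. op2 store(18), leaving value 18
2. op1 load() → 18, leaving value 18
3. op3 store(18), leaving value 18
4. op4 store(18), leaving value 18
5. op5 store(14), leaving value 14
6. op7 store(18), leaving value 18
7. op6 load() → 18, leaving value 18

op2 < op1 < op3 < op4 < op5 < op7 < op6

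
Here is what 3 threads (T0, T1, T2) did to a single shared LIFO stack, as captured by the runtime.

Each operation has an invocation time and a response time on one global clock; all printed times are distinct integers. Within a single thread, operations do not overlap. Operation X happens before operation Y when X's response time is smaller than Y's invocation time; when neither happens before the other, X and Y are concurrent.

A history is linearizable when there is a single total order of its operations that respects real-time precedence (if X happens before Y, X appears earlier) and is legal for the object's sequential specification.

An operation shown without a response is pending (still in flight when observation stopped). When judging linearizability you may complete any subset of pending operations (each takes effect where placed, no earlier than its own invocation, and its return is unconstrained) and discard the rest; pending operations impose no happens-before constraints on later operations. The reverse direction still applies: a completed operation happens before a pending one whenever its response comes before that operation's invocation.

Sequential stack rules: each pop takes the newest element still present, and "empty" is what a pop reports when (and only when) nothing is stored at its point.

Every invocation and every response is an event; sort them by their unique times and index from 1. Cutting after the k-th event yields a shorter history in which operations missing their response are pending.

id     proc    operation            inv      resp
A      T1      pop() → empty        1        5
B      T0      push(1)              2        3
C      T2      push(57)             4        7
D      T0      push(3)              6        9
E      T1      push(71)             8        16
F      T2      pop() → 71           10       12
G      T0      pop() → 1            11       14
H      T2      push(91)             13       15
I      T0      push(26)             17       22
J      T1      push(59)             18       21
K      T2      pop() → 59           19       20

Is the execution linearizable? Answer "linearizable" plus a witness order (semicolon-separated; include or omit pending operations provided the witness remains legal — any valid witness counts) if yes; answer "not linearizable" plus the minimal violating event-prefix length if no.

the violation lands at event 14, G's response at time 14: events 1..13 linearize, events 1..14 do not
no legal order exists: 10 real-time-consistent candidates over 6 completed LIFO stack operations, all rejected
no escape via the 2 pending operations (E, H): every completion choice fails
take A, B, C, D, F, G (pending dropped): step 5 already fails, because F pop() → 71 cannot occur there
take A, B, C, D, G, F (pending dropped): step 5 already fails, because G pop() → 1 cannot occur there

not linearizable — minimal violating prefix: 14 events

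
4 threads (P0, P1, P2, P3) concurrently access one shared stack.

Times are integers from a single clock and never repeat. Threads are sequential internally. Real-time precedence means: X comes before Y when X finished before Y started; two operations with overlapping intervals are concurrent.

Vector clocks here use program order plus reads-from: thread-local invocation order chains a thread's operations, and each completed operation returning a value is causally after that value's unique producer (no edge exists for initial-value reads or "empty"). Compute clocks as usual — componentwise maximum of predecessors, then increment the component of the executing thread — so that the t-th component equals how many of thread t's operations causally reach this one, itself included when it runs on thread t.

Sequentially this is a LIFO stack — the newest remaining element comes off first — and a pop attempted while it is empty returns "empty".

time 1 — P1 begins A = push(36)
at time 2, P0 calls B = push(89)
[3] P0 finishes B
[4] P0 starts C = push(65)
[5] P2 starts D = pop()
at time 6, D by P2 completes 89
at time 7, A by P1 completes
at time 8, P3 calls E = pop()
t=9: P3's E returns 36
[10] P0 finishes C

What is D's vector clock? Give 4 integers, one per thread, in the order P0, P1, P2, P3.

(1, 0, 1, 0)

A, invoked 1, has no incoming edges; only P1's bump applies → (0, 1, 0, 0)
B, invoked 2, has no incoming edges; only P0's bump applies → (1, 0, 0, 0)
invoked at 8, E merges VC(A)=(0, 1, 0, 0) and bumps P3's slot → (0, 1, 0, 1)
invoked at 5, D merges VC(B)=(1, 0, 0, 0) and bumps P2's slot → (1, 0, 1, 0)
invoked at 4, C merges VC(B)=(1, 0, 0, 0) and bumps P0's slot → (2, 0, 0, 0)
target: VC(D) = (1, 0, 1, 0)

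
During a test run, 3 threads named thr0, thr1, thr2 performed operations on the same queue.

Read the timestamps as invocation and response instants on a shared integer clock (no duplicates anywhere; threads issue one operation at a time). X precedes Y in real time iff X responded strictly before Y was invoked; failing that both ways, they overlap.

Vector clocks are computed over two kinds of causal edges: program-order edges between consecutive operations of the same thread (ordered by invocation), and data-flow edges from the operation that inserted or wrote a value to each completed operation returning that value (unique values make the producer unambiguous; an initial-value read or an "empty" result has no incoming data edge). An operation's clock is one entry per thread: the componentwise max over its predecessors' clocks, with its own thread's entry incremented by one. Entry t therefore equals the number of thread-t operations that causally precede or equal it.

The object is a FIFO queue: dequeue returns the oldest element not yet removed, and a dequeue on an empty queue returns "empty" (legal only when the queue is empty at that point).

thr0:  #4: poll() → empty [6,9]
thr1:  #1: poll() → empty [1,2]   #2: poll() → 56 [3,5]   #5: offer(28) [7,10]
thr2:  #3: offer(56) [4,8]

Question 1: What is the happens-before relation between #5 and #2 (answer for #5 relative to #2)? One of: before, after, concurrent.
after

#5 spans [7,10], #2 spans [3,5]
resp(#2)=5 < inv(#5)=7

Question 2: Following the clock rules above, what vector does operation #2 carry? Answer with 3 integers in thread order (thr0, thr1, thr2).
(0, 2, 1)

VC(#3, invoked at 4): no causal predecessors; +1 on thr2 → (0, 0, 1)
VC(#1, invoked at 1): no causal predecessors; +1 on thr1 → (0, 1, 0)
VC(#4, invoked at 6): no causal predecessors; +1 on thr0 → (1, 0, 0)
from VC(#1)=(0, 1, 0), VC(#3)=(0, 0, 1), #2 (invoked 3) maxes components and bumps thr1 → (0, 2, 1)
from VC(#2)=(0, 2, 1), #5 (invoked 7) maxes components and bumps thr1 → (0, 3, 1)
target: VC(#2) = (0, 2, 1)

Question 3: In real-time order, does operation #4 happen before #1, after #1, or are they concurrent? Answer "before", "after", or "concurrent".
after

#4 spans [6,9], #1 spans [1,2]
resp(#1)=2 < inv(#4)=6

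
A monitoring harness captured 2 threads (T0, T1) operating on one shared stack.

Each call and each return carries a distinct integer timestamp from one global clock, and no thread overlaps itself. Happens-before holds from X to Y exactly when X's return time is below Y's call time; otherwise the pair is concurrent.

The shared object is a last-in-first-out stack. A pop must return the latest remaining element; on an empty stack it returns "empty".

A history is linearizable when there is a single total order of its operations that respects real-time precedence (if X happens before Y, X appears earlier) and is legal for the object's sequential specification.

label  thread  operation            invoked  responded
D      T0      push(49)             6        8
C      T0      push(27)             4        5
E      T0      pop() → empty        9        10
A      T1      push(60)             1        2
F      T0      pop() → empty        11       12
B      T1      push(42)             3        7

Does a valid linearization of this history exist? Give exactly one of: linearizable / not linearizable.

cut after 9 events: linearizable; cut after 10 events (E responds, time 10): not linearizable
real-time-consistent orders of the 5 completed operations: 3 — all fail the stack replay
one such order, A, B, C, D, E, breaks at step 5 where E pop() → empty is illegal
one such order, A, C, B, D, E, breaks at step 5 where E pop() → empty is illegal

not linearizable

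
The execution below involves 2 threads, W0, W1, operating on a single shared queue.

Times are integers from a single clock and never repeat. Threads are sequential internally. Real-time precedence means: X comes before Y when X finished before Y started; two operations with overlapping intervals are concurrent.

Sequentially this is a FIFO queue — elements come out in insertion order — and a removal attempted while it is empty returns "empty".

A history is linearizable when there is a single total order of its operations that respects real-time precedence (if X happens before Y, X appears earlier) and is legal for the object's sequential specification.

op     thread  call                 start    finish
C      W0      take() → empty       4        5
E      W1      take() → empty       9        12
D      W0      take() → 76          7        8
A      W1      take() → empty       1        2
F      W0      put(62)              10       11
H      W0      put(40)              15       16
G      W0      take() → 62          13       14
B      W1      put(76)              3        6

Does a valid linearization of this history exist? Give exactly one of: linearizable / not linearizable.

a witness: A, C, B, D, E, F, G, H
step 1: A take() → empty — queue <>
step 2: C take() → empty — queue <>
step 3: B put(76) — queue <76>
step 4: D take() → 76 — queue <>
step 5: E take() → empty — queue <>
step 6: F put(62) — queue <62>
step 7: G take() → 62 — queue <>
step 8: H put(40) — queue <40>

linearizable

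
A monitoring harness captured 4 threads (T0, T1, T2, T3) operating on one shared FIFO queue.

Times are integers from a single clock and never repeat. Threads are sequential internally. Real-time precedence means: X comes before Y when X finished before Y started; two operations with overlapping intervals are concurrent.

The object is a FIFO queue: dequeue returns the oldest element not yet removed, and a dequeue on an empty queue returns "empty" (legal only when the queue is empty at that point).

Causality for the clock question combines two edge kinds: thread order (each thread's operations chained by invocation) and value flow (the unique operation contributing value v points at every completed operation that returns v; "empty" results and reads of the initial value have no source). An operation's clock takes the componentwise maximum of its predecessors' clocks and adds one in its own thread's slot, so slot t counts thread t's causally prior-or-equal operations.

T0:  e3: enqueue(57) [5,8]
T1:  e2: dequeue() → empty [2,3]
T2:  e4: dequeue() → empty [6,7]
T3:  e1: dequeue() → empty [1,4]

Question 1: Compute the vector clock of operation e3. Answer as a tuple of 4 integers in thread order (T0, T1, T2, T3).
Answer: (1, 0, 0, 0)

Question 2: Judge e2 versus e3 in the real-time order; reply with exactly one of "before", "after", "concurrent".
Answer: before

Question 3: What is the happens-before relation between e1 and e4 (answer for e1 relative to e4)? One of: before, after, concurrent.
Answer: before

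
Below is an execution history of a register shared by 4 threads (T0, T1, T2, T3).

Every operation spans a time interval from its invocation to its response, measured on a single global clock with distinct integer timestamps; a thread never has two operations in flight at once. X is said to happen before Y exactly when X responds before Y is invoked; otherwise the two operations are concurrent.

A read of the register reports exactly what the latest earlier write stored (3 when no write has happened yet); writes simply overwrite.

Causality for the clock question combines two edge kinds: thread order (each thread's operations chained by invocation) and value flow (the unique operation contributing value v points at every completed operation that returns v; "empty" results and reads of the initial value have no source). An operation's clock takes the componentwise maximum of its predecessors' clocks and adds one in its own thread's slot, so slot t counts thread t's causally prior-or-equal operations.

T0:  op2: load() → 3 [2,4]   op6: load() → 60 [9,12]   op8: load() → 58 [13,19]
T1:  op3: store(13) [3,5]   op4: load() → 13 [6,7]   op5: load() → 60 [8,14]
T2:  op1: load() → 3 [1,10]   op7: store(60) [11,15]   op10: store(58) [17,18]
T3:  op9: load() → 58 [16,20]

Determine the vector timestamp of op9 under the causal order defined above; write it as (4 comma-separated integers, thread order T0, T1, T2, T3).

(0, 0, 3, 1)

op1 (invocation 1): nothing precedes it; T2's component alone gives (0, 0, 1, 0)
op3 (invocation 3): nothing precedes it; T1's component alone gives (0, 1, 0, 0)
op2 (invocation 2): nothing precedes it; T0's component alone gives (1, 0, 0, 0)
op7 (invocation 11): componentwise max over VC(op1)=(0, 0, 1, 0), +1 at T2, giving (0, 0, 2, 0)
op4 (invocation 6): componentwise max over VC(op3)=(0, 1, 0, 0), +1 at T1, giving (0, 2, 0, 0)
op10 (invocation 17): componentwise max over VC(op7)=(0, 0, 2, 0), +1 at T2, giving (0, 0, 3, 0)
op9 (invocation 16): componentwise max over VC(op10)=(0, 0, 3, 0), +1 at T3, giving (0, 0, 3, 1)
op6 (invocation 9): componentwise max over VC(op2)=(1, 0, 0, 0), VC(op7)=(0, 0, 2, 0), +1 at T0, giving (2, 0, 2, 0)
op5 (invocation 8): componentwise max over VC(op4)=(0, 2, 0, 0), VC(op7)=(0, 0, 2, 0), +1 at T1, giving (0, 3, 2, 0)
op8 (invocation 13): componentwise max over VC(op6)=(2, 0, 2, 0), VC(op10)=(0, 0, 3, 0), +1 at T0, giving (3, 0, 3, 0)
target: VC(op9) = (0, 0, 3, 1)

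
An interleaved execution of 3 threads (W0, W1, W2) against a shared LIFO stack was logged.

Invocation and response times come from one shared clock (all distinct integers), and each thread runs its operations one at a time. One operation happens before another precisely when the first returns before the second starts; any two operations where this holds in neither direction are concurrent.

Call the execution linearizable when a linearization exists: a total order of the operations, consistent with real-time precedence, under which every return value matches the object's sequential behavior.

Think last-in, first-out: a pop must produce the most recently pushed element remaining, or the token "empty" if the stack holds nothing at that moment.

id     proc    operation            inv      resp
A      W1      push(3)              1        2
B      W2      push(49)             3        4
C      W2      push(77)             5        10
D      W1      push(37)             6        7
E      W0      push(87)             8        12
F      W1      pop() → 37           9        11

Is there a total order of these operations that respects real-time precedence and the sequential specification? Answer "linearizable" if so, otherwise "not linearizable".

witness order: A, B, C, D, F, E
after step 1 (A push(3)): stack <3>
after step 2 (B push(49)): stack <3,49>
after step 3 (C push(77)): stack <3,49,77>
after step 4 (D push(37)): stack <3,49,77,37>
after step 5 (F pop() → 37): stack <3,49,77>
after step 6 (E push(87)): stack <3,49,77,87>

linearizable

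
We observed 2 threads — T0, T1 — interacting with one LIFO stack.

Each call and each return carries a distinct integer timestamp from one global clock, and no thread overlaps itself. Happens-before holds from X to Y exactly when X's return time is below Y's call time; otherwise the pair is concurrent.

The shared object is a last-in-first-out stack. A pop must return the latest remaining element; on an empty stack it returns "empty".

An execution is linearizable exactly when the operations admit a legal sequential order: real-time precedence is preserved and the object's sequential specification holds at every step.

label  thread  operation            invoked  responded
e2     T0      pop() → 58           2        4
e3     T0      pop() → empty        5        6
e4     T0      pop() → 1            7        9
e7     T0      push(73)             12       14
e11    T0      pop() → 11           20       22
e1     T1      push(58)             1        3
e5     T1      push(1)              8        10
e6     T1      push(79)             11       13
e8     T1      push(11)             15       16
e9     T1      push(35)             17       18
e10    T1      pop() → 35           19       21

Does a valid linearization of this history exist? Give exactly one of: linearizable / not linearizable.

linearizable

one valid linearization: e1, e2, e3, e5, e4, e6, e7, e8, e9, e10, e11
after step 1 (e1 push(58)): stack <58>
after step 2 (e2 pop() → 58): stack <>
after step 3 (e3 pop() → empty): stack <>
after step 4 (e5 push(1)): stack <1>
after step 5 (e4 pop() → 1): stack <>
after step 6 (e6 push(79)): stack <79>
after step 7 (e7 push(73)): stack <79,73>
after step 8 (e8 push(11)): stack <79,73,11>
after step 9 (e9 push(35)): stack <79,73,11,35>
after step 10 (e10 pop() → 35): stack <79,73,11>
after step 11 (e11 pop() → 11): stack <79,73>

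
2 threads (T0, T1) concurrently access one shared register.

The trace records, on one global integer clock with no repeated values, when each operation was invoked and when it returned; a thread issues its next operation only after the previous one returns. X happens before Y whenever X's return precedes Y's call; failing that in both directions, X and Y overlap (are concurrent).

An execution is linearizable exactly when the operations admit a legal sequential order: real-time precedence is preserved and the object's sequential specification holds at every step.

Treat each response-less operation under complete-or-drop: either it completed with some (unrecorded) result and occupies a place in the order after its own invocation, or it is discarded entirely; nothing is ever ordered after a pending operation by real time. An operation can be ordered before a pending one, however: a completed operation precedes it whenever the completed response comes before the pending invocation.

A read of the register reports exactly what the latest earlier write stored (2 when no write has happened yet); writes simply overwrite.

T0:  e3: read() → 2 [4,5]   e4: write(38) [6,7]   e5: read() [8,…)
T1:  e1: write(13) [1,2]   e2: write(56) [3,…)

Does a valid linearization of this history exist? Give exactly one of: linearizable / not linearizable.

not linearizable

cut after 4 events: linearizable; cut after 5 events (e3 responds, time 5): not linearizable
exactly one order of the 2 completed ops respects real time; the register replay fails
completion choices over the 1 pending operation (e2) were checked; none helps
e.g. e1, e3 (pending dropped): illegal at step 2, since e3 read() → 2 cannot apply there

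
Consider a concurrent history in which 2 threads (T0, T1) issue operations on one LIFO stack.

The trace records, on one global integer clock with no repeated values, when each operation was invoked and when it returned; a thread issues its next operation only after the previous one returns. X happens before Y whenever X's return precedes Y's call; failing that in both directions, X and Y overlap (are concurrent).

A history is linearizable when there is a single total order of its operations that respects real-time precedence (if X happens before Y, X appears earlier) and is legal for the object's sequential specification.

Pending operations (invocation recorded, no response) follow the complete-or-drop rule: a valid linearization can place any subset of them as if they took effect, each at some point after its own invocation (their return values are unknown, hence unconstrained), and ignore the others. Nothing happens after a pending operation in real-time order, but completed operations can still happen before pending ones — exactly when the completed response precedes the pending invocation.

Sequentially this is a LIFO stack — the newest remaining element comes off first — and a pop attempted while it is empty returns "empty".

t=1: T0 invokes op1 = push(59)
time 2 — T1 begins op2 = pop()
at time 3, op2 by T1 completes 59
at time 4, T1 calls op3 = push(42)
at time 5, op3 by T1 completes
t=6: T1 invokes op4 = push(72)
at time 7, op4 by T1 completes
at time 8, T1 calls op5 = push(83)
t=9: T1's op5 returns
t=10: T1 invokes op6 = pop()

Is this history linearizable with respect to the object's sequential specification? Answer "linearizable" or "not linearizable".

linearizable

one valid linearization: op1, op2, op3, op4, op5
step 1: op1 push(59) (pending, included) — stack <59>
step 2: op2 pop() → 59 — stack <>
step 3: op3 push(42) — stack <42>
step 4: op4 push(72) — stack <42,72>
step 5: op5 push(83) — stack <42,72,83>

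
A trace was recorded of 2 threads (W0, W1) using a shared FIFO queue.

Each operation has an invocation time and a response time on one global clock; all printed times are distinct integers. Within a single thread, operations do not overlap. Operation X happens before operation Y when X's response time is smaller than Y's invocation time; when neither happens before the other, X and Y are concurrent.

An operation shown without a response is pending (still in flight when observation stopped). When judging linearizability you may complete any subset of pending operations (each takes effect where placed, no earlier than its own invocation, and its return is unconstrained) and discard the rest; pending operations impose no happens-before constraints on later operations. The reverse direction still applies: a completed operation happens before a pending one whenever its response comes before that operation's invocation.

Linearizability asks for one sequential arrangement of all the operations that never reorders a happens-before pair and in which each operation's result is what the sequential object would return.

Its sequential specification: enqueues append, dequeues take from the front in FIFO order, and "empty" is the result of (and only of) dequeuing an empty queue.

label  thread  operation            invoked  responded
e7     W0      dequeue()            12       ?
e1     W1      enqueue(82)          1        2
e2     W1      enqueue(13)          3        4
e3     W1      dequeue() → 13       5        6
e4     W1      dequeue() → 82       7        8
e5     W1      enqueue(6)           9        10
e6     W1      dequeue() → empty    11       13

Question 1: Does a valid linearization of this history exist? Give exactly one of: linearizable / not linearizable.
events 1..5 are fine; event 6 — the response of e3 at time 6 — makes the prefix non-linearizable
the completed operations (3 total) allow one real-time order; the FIFO queue replay rejects it
one such order, e1, e2, e3, breaks at step 3 where e3 dequeue() → 13 is illegal

not linearizable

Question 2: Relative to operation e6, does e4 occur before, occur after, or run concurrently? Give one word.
Answer: before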